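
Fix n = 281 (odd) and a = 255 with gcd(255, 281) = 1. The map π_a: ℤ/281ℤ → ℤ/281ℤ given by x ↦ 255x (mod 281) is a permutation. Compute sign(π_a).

-1

Trace 177: π^k(177) = [177, 175, 227, 280, 26, 167, 154] for k=0..6.
Cycle type of π: 280 + 1; total 2 cycles.
Σ(ℓ_i−1) = 281−2 = 279; sign = (−1)^279 = -1.
Via Zolotarev, sign(π_{255}) = (255|281) = -1.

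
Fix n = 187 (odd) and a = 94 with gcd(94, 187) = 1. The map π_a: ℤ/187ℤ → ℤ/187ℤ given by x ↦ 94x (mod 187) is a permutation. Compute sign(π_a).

-1

Trace 161: π^k(161) = [161, 174, 87, 137, 162, 81, 134] for k=0..6.
Decompose π into cycles: lengths [40, 40, 40, 40, 10, 8, 8, 1] (8 cycles, including the fixed point 0).
sign(π) = (−1)^{n − #cycles} = (−1)^{187−8} = (−1)^179 = -1.
Check: (94/187) = -1 by Zolotarev.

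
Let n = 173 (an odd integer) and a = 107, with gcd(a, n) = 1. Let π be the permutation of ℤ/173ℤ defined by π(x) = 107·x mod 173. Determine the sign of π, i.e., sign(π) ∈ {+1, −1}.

-1

Trace 41: π^k(41) = [41, 62, 60, 19, 130, 70, 51] for k=0..6.
Cycle type of π: 172 + 1; total 2 cycles.
2 cycles on 173: each ℓ→(−1)^(ℓ−1), product (−1)^171 = -1.
The Jacobi symbol (107|173) = -1 (Zolotarev) agrees.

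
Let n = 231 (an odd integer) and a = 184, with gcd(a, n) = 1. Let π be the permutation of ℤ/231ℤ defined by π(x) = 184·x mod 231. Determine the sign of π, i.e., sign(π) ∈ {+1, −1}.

-1

Start at x=151: 151 → 64 → 226 → 4 → 43 → 58 → 46 → … (one orbit).
π_184 has 18 disjoint cycles with lengths [30, 30, 30, 30, 30, 30, 10, 10, 10, 3, 3, 3, 3, 3, 3, 1, 1, 1] on {0,…,230}.
18 cycles on 231: each ℓ→(−1)^(ℓ−1), product (−1)^213 = -1.
(184|231)_J = -1 (Zolotarev's lemma cross-check).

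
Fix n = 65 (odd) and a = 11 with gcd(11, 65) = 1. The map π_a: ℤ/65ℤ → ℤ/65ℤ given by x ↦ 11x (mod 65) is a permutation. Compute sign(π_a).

-1

Trace 61: π^k(61) = [61, 21, 36, 6, 1, 11, 56] for k=0..6.
π_11 has 10 disjoint cycles with lengths [12, 12, 12, 12, 12, 1, 1, 1, 1, 1] on {0,…,64}.
n − c = 65 − 10 = 55; sign = (−1)^55 = -1.
Check: (11/65) = -1 by Zolotarev.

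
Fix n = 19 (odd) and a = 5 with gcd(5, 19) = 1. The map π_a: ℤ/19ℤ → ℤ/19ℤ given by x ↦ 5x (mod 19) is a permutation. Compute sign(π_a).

+1

Start at x=17: 17 → 9 → 7 → 16 → 4 → 1 → 5 → … (one orbit).
Cycle type of π: 9×2 + 1; total 3 cycles.
Σ(ℓ_i−1) = 19−3 = 16; sign = (−1)^16 = +1.
Check: (5/19) = +1 by Zolotarev.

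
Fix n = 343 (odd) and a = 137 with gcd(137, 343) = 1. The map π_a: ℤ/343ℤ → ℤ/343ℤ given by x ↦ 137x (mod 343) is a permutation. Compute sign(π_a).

Start at x=312: 312 → 212 → 232 → 228 → 23 → 64 → 193 → … (one orbit).
π_137 has 7 disjoint cycles with lengths [147, 147, 21, 21, 3, 3, 1] on {0,…,342}.
sign(π) = (−1)^{n − #cycles} = (−1)^{343−7} = (−1)^336 = +1.
Zolotarev: (137|343) = +1, matching the cycle-count sign.

+1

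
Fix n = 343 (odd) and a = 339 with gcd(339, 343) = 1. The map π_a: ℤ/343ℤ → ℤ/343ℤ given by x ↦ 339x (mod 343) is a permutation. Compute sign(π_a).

Orbit of 43 under x↦339x: [43, 171, 2, 335, 32, 215, 169]… (length divides ord_343(339)).
Decompose π into cycles: lengths [294, 42, 6, 1] (4 cycles, including the fixed point 0).
4 cycles on 343: each ℓ→(−1)^(ℓ−1), product (−1)^339 = -1.
The Jacobi symbol (339|343) = -1 (Zolotarev) agrees.

-1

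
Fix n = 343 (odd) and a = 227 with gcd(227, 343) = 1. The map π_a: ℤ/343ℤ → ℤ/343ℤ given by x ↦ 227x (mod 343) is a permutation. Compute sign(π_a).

-1

Start at x=275: 275 → 342 → 116 → 264 → 246 → 276 → 226 → … (one orbit).
16 cycles of lengths [42, 42, 42, 42, 42, 42, 42, 6, 6, 6, 6, 6, 6, 6, 6, 1].
Σ(ℓ_i−1) = 343−16 = 327; sign = (−1)^327 = -1.
The Jacobi symbol (227|343) = -1 (Zolotarev) agrees.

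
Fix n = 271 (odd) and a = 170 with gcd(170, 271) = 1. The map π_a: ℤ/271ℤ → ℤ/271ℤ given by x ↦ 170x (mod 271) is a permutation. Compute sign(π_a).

+1

Start at x=185: 185 → 14 → 212 → 268 → 32 → 20 → 148 → … (one orbit).
π_170 has 3 disjoint cycles with lengths [135, 135, 1] on {0,…,270}.
271 − 3 = 268 transpositions; sign(π) = (−1)^268 = +1.
Via Zolotarev, sign(π_{170}) = (170|271) = +1.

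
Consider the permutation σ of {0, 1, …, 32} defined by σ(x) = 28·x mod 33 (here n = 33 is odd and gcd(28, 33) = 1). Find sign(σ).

Start at x=7: 7 → 31 → 10 → 16 → 19 → 4 → 13 → … (one orbit).
Cycle lengths of π_28 on ℤ/33ℤ: [10, 10, 10, 1, 1, 1]; 6 cycles in total.
With 6 cycles on 33 points, sign = (−1)^{33−6} = -1.
The Jacobi symbol (28|33) = -1 (Zolotarev) agrees.

-1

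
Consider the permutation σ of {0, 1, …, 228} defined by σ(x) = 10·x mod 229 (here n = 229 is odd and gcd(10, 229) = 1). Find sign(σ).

-1

Trace 79: π^k(79) = [79, 103, 114, 224, 179, 187, 38] for k=0..6.
Cycle type of π: 228 + 1; total 2 cycles.
n − c = 229 − 2 = 227; sign = (−1)^227 = -1.
The Jacobi symbol (10|229) = -1 (Zolotarev) agrees.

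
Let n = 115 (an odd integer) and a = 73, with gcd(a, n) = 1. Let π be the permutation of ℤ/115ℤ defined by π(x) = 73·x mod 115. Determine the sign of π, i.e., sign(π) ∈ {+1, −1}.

Start at x=27: 27 → 16 → 18 → 49 → 12 → 71 → 8 → … (one orbit).
Cycle type of π: 44×2 + 11×2 + 4 + 1; total 6 cycles.
sign(π) = (−1)^{n − #cycles} = (−1)^{115−6} = (−1)^109 = -1.

-1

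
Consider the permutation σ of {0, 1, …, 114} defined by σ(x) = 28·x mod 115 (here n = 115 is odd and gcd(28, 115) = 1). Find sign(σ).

Start at x=53: 53 → 104 → 37 → 1 → 28 → 94 → 102 → … (one orbit).
Decompose π into cycles: lengths [44, 44, 22, 4, 1] (5 cycles, including the fixed point 0).
5 cycles on 115: each ℓ→(−1)^(ℓ−1), product (−1)^110 = +1.
The Jacobi symbol (28|115) = +1 (Zolotarev) agrees.

+1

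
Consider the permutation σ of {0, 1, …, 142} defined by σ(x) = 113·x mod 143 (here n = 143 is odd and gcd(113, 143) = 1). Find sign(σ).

+1

Trace 1: π^k(1) = [1, 113, 42, 27, 48, 133, 14] for k=0..6.
Decompose π into cycles: lengths [15, 15, 15, 15, 15, 15, 15, 15, 5, 5, 3, 3, 3, 3, 1] (15 cycles, including the fixed point 0).
143 − 15 = 128 transpositions; sign(π) = (−1)^128 = +1.
Zolotarev: (113|143) = +1, matching the cycle-count sign.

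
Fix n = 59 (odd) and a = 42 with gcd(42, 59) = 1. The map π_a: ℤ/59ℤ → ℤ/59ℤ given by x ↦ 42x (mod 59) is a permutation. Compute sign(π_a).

Start at x=1: 1 → 42 → 53 → 43 → 36 → 37 → 20 → … (one orbit).
Cycle type of π: 58 + 1; total 2 cycles.
sign(π) = (−1)^{n − #cycles} = (−1)^{59−2} = (−1)^57 = -1.
Check: (42/59) = -1 by Zolotarev.

-1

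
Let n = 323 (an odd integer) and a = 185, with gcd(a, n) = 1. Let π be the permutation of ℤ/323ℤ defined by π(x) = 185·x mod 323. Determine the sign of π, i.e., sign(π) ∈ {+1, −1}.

Orbit of 257 under x↦185x: [257, 64, 212, 137, 151, 157, 298]… (length divides ord_323(185)).
8 cycles of lengths [72, 72, 72, 72, 18, 8, 8, 1].
Σ(ℓ_i−1) = 323−8 = 315; sign = (−1)^315 = -1.

-1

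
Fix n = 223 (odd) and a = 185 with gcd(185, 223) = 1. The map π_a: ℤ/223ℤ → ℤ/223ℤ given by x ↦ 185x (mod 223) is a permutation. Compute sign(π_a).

Start at x=125: 125 → 156 → 93 → 34 → 46 → 36 → 193 → … (one orbit).
π_185 has 2 disjoint cycles with lengths [222, 1] on {0,…,222}.
Σ(ℓ_i−1) = 223−2 = 221; sign = (−1)^221 = -1.
Check: (185/223) = -1 by Zolotarev.

-1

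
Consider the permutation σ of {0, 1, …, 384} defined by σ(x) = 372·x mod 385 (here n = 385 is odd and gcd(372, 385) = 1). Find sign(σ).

Start at x=344: 344 → 148 → 1 → 372 → 169 → 113 → 71 → … (one orbit).
The orbit structure of x ↦ 372x mod 385: 42 orbits of sizes [20, 20, 20, 20, 20, 20, 20, 20, 20, 20, 20, 20, 20, 20, 5, 5, 5, 5, 5, 5, 5, 5, 5, 5, 5, 5, 5, 5, 4, 4, 4, 4, 4, 4, 4, 1, 1, 1, 1, 1, 1, 1].
n − c = 385 − 42 = 343; sign = (−1)^343 = -1.
Zolotarev: (372|385) = -1, matching the cycle-count sign.

-1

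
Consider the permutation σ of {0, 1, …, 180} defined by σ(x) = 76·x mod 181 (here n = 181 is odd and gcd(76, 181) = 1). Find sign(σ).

Orbit of 103 under x↦76x: [103, 45, 162, 4, 123, 117, 23]… (length divides ord_181(76)).
The orbit structure of x ↦ 76x mod 181: 2 orbits of sizes [180, 1].
Σ(ℓ_i−1) = 181−2 = 179; sign = (−1)^179 = -1.
Zolotarev: (76|181) = -1, matching the cycle-count sign.

-1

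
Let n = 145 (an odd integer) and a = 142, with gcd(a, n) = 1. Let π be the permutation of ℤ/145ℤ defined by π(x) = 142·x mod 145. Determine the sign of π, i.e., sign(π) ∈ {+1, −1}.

Start at x=64: 64 → 98 → 141 → 12 → 109 → 108 → 111 → … (one orbit).
Cycle type of π: 28×5 + 4 + 1; total 7 cycles.
7 cycles on 145: each ℓ→(−1)^(ℓ−1), product (−1)^138 = +1.
(142|145)_J = +1 (Zolotarev's lemma cross-check).

+1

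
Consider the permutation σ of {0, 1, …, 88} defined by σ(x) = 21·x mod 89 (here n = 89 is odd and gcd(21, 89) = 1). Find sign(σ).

Orbit of 68 under x↦21x: [68, 4, 84, 73, 20, 64, 9]… (length divides ord_89(21)).
Decompose π into cycles: lengths [44, 44, 1] (3 cycles, including the fixed point 0).
n − c = 89 − 3 = 86; sign = (−1)^86 = +1.
Via Zolotarev, sign(π_{21}) = (21|89) = +1.

+1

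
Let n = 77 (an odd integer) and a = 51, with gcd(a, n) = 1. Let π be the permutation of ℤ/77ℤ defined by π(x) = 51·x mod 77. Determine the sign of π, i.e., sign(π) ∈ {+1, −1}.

Trace 46: π^k(46) = [46, 36, 65, 4, 50, 9, 74] for k=0..6.
π_51 has 6 disjoint cycles with lengths [30, 30, 10, 3, 3, 1] on {0,…,76}.
77 − 6 = 71 transpositions; sign(π) = (−1)^71 = -1.

-1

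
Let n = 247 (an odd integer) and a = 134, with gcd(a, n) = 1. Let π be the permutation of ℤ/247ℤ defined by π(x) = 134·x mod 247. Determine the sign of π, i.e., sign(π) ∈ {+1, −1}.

Orbit of 153 under x↦134x: [153, 1, 134, 172, 77, 191]… (length divides ord_247(134)).
Decompose π into cycles: lengths [6, 6, 6, 6, 6, 6, 6, 6, 6, 6, 6, 6, 6, 6, 6, 6, 6, 6, 6, 6, 6, 6, 6, 6, 6, 6, 6, 6, 6, 6, 6, 6, 6, 6, 6, 6, 6, 6, 1, 1, 1, 1, 1, 1, 1, 1, 1, 1, 1, 1, 1, 1, 1, 1, 1, 1, 1] (57 cycles, including the fixed point 0).
n − c = 247 − 57 = 190; sign = (−1)^190 = +1.

+1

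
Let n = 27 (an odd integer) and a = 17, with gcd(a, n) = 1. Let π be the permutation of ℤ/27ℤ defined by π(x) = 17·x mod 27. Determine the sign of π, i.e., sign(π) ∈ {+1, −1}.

Start at x=10: 10 → 8 → 1 → 17 → 19 → 26 → 10 (one orbit).
8 cycles of lengths [6, 6, 6, 2, 2, 2, 2, 1].
sign(π) = (−1)^{n − #cycles} = (−1)^{27−8} = (−1)^19 = -1.

-1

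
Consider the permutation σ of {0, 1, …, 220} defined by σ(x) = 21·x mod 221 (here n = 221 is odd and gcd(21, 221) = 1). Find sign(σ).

Trace 200: π^k(200) = [200, 1, 21, 220] for k=0..3.
Cycle type of π: 4×55 + 1; total 56 cycles.
n − c = 221 − 56 = 165; sign = (−1)^165 = -1.

-1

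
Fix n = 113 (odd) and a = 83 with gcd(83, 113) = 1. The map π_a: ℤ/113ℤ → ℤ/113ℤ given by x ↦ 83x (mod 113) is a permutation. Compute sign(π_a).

+1

Orbit of 30 under x↦83x: [30, 4, 106, 97, 28, 64, 1]… (length divides ord_113(83)).
Cycle type of π: 14×8 + 1; total 9 cycles.
9 cycles on 113: each ℓ→(−1)^(ℓ−1), product (−1)^104 = +1.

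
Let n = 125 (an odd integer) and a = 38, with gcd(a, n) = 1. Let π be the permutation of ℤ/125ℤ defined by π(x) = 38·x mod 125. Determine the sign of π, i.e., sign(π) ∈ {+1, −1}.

-1

Trace 82: π^k(82) = [82, 116, 33, 4, 27, 26, 113] for k=0..6.
Decompose π into cycles: lengths [100, 20, 4, 1] (4 cycles, including the fixed point 0).
125 − 4 = 121 transpositions; sign(π) = (−1)^121 = -1.
(38|125)_J = -1 (Zolotarev's lemma cross-check).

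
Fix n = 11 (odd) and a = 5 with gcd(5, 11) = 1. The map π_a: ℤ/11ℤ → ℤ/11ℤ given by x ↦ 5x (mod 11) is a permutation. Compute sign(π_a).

+1

Start at x=5: 5 → 3 → 4 → 9 → 1 → 5 (one orbit).
Cycle type of π: 5×2 + 1; total 3 cycles.
Σ(ℓ_i−1) = 11−3 = 8; sign = (−1)^8 = +1.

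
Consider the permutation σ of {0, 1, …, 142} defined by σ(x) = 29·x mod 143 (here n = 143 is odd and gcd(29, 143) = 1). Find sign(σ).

Trace 94: π^k(94) = [94, 9, 118, 133, 139, 27, 68] for k=0..6.
The orbit structure of x ↦ 29x mod 143: 10 orbits of sizes [30, 30, 30, 30, 10, 3, 3, 3, 3, 1].
With 10 cycles on 143 points, sign = (−1)^{143−10} = -1.
(29|143)_J = -1 (Zolotarev's lemma cross-check).

-1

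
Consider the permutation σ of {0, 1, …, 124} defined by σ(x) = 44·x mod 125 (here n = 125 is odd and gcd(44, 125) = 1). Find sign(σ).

Trace 19: π^k(19) = [19, 86, 34, 121, 74, 6, 14] for k=0..6.
Cycle lengths of π_44 on ℤ/125ℤ: [50, 50, 10, 10, 2, 2, 1]; 7 cycles in total.
7 cycles on 125: each ℓ→(−1)^(ℓ−1), product (−1)^118 = +1.
Check: (44/125) = +1 by Zolotarev.

+1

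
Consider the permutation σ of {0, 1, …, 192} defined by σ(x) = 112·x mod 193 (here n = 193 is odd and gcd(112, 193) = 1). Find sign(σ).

Orbit of 1 under x↦112x: [1, 112, 192, 81]… (length divides ord_193(112)).
Cycle type of π: 4×48 + 1; total 49 cycles.
sign(π) = (−1)^{n − #cycles} = (−1)^{193−49} = (−1)^144 = +1.
The Jacobi symbol (112|193) = +1 (Zolotarev) agrees.

+1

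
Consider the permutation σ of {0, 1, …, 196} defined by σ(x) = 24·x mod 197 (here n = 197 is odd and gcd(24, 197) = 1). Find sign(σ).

+1

Start at x=101: 101 → 60 → 61 → 85 → 70 → 104 → 132 → … (one orbit).
The orbit structure of x ↦ 24x mod 197: 5 orbits of sizes [49, 49, 49, 49, 1].
Σ(ℓ_i−1) = 197−5 = 192; sign = (−1)^192 = +1.
Check: (24/197) = +1 by Zolotarev.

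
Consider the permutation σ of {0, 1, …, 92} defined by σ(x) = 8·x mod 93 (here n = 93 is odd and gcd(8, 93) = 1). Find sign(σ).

Orbit of 2 under x↦8x: [2, 16, 35, 1, 8, 64, 47]… (length divides ord_93(8)).
The orbit structure of x ↦ 8x mod 93: 14 orbits of sizes [10, 10, 10, 10, 10, 10, 5, 5, 5, 5, 5, 5, 2, 1].
sign(π) = (−1)^{n − #cycles} = (−1)^{93−14} = (−1)^79 = -1.

-1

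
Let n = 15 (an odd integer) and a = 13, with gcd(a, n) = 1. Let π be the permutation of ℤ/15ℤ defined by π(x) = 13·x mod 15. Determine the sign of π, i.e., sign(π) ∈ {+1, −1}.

-1

Start at x=4: 4 → 7 → 1 → 13 → 4 (one orbit).
Cycle type of π: 4×3 + 1×3; total 6 cycles.
sign(π) = (−1)^{n − #cycles} = (−1)^{15−6} = (−1)^9 = -1.
Via Zolotarev, sign(π_{13}) = (13|15) = -1.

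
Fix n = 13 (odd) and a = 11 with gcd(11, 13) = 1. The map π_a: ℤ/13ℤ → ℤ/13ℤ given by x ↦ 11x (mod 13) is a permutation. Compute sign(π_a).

Start at x=6: 6 → 1 → 11 → 4 → 5 → 3 → 7 → … (one orbit).
Cycle lengths of π_11 on ℤ/13ℤ: [12, 1]; 2 cycles in total.
n − c = 13 − 2 = 11; sign = (−1)^11 = -1.
Via Zolotarev, sign(π_{11}) = (11|13) = -1.

-1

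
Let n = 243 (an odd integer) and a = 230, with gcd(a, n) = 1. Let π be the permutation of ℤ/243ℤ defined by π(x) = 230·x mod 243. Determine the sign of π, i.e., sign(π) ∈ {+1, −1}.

Trace 202: π^k(202) = [202, 47, 118, 167, 16, 35, 31] for k=0..6.
Cycle lengths of π_230 on ℤ/243ℤ: [162, 54, 18, 6, 2, 1]; 6 cycles in total.
243 − 6 = 237 transpositions; sign(π) = (−1)^237 = -1.

-1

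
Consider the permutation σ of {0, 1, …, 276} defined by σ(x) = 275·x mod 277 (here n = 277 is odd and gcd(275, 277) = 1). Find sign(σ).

-1

Start at x=226: 226 → 102 → 73 → 131 → 15 → 247 → 60 → … (one orbit).
The orbit structure of x ↦ 275x mod 277: 4 orbits of sizes [92, 92, 92, 1].
277 − 4 = 273 transpositions; sign(π) = (−1)^273 = -1.
Check: (275/277) = -1 by Zolotarev.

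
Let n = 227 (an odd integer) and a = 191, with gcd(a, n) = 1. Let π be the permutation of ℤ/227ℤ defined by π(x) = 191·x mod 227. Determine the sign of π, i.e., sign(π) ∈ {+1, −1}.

-1

Start at x=38: 38 → 221 → 216 → 169 → 45 → 196 → 208 → … (one orbit).
2 cycles of lengths [226, 1].
Σ(ℓ_i−1) = 227−2 = 225; sign = (−1)^225 = -1.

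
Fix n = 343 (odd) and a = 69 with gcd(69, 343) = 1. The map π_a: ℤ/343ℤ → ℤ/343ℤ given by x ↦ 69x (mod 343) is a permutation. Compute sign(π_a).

-1

Start at x=15: 15 → 6 → 71 → 97 → 176 → 139 → 330 → … (one orbit).
Decompose π into cycles: lengths [98, 98, 98, 14, 14, 14, 2, 2, 2, 1] (10 cycles, including the fixed point 0).
343 − 10 = 333 transpositions; sign(π) = (−1)^333 = -1.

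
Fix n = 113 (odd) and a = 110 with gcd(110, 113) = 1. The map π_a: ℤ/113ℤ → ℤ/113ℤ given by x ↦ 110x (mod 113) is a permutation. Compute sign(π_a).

-1

Trace 13: π^k(13) = [13, 74, 4, 101, 36, 5, 98] for k=0..6.
Cycle lengths of π_110 on ℤ/113ℤ: [112, 1]; 2 cycles in total.
sign(π) = (−1)^{n − #cycles} = (−1)^{113−2} = (−1)^111 = -1.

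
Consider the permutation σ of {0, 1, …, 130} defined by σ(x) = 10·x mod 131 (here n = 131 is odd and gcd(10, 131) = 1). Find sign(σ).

Orbit of 57 under x↦10x: [57, 46, 67, 15, 19, 59, 66]… (length divides ord_131(10)).
The orbit structure of x ↦ 10x mod 131: 2 orbits of sizes [130, 1].
131 − 2 = 129 transpositions; sign(π) = (−1)^129 = -1.

-1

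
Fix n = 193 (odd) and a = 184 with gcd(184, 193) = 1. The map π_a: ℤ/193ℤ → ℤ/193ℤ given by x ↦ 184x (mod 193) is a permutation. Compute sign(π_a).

Trace 1: π^k(1) = [1, 184, 81, 43, 192, 9, 112] for k=0..6.
Cycle type of π: 8×24 + 1; total 25 cycles.
193 − 25 = 168 transpositions; sign(π) = (−1)^168 = +1.
(184|193)_J = +1 (Zolotarev's lemma cross-check).

+1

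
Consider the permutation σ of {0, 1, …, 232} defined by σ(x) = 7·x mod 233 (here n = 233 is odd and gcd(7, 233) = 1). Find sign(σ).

+1

Trace 23: π^k(23) = [23, 161, 195, 200, 2, 14, 98] for k=0..6.
Cycle lengths of π_7 on ℤ/233ℤ: [116, 116, 1]; 3 cycles in total.
sign(π) = (−1)^{n − #cycles} = (−1)^{233−3} = (−1)^230 = +1.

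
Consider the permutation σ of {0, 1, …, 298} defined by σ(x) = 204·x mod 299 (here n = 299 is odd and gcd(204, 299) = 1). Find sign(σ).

-1

Orbit of 68 under x↦204x: [68, 118, 152, 211, 287, 243, 237]… (length divides ord_299(204)).
The orbit structure of x ↦ 204x mod 299: 10 orbits of sizes [66, 66, 66, 66, 22, 3, 3, 3, 3, 1].
sign(π) = (−1)^{n − #cycles} = (−1)^{299−10} = (−1)^289 = -1.
Check: (204/299) = -1 by Zolotarev.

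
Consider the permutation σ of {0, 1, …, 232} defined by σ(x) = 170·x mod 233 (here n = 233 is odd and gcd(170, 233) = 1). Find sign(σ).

+1

Start at x=162: 162 → 46 → 131 → 135 → 116 → 148 → 229 → … (one orbit).
5 cycles of lengths [58, 58, 58, 58, 1].
Σ(ℓ_i−1) = 233−5 = 228; sign = (−1)^228 = +1.
(170|233)_J = +1 (Zolotarev's lemma cross-check).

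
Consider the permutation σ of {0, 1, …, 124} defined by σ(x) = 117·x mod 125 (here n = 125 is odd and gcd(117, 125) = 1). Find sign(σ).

Start at x=114: 114 → 88 → 46 → 7 → 69 → 73 → 41 → … (one orbit).
The orbit structure of x ↦ 117x mod 125: 4 orbits of sizes [100, 20, 4, 1].
sign(π) = (−1)^{n − #cycles} = (−1)^{125−4} = (−1)^121 = -1.
Zolotarev: (117|125) = -1, matching the cycle-count sign.

-1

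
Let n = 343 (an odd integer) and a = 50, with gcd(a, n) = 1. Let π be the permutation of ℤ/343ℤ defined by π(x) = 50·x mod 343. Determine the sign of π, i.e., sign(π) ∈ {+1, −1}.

+1

Trace 197: π^k(197) = [197, 246, 295, 1, 50, 99, 148] for k=0..6.
91 cycles of lengths [7, 7, 7, 7, 7, 7, 7, 7, 7, 7, 7, 7, 7, 7, 7, 7, 7, 7, 7, 7, 7, 7, 7, 7, 7, 7, 7, 7, 7, 7, 7, 7, 7, 7, 7, 7, 7, 7, 7, 7, 7, 7, 1, 1, 1, 1, 1, 1, 1, 1, 1, 1, 1, 1, 1, 1, 1, 1, 1, 1, 1, 1, 1, 1, 1, 1, 1, 1, 1, 1, 1, 1, 1, 1, 1, 1, 1, 1, 1, 1, 1, 1, 1, 1, 1, 1, 1, 1, 1, 1, 1].
343 − 91 = 252 transpositions; sign(π) = (−1)^252 = +1.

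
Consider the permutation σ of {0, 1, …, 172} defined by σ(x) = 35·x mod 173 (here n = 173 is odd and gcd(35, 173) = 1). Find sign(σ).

Start at x=121: 121 → 83 → 137 → 124 → 15 → 6 → 37 → … (one orbit).
Cycle type of π: 86×2 + 1; total 3 cycles.
3 cycles on 173: each ℓ→(−1)^(ℓ−1), product (−1)^170 = +1.
Check: (35/173) = +1 by Zolotarev.

+1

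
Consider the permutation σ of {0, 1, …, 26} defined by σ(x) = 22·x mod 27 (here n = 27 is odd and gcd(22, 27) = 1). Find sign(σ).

Trace 22: π^k(22) = [22, 25, 10, 4, 7, 19, 13] for k=0..6.
Cycle type of π: 9×2 + 3×2 + 1×3; total 7 cycles.
sign(π) = (−1)^{n − #cycles} = (−1)^{27−7} = (−1)^20 = +1.

+1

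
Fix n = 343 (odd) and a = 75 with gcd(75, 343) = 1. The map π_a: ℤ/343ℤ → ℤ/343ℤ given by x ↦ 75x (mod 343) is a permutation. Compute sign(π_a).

-1

Start at x=85: 85 → 201 → 326 → 97 → 72 → 255 → 260 → … (one orbit).
Cycle type of π: 294 + 42 + 6 + 1; total 4 cycles.
With 4 cycles on 343 points, sign = (−1)^{343−4} = -1.
Zolotarev: (75|343) = -1, matching the cycle-count sign.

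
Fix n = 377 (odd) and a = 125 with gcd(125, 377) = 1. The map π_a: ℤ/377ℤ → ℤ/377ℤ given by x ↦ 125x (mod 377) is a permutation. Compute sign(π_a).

Trace 248: π^k(248) = [248, 86, 194, 122, 170, 138, 285] for k=0..6.
Cycle lengths of π_125 on ℤ/377ℤ: [28, 28, 28, 28, 28, 28, 28, 28, 28, 28, 28, 28, 14, 14, 4, 4, 4, 1]; 18 cycles in total.
18 cycles on 377: each ℓ→(−1)^(ℓ−1), product (−1)^359 = -1.
Zolotarev: (125|377) = -1, matching the cycle-count sign.

-1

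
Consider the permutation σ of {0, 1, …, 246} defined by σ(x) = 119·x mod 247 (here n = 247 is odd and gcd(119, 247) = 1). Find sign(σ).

Start at x=77: 77 → 24 → 139 → 239 → 36 → 85 → 235 → … (one orbit).
Decompose π into cycles: lengths [36, 36, 36, 36, 36, 36, 12, 9, 9, 1] (10 cycles, including the fixed point 0).
n − c = 247 − 10 = 237; sign = (−1)^237 = -1.

-1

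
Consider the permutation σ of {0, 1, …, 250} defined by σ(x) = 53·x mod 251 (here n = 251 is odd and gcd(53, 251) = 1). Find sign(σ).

-1

Start at x=137: 137 → 233 → 50 → 140 → 141 → 194 → 242 → … (one orbit).
Cycle lengths of π_53 on ℤ/251ℤ: [250, 1]; 2 cycles in total.
n − c = 251 − 2 = 249; sign = (−1)^249 = -1.
Zolotarev: (53|251) = -1, matching the cycle-count sign.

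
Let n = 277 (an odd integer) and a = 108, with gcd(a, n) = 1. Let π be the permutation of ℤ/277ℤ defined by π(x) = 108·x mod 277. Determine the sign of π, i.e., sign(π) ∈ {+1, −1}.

+1

Trace 41: π^k(41) = [41, 273, 122, 157, 59, 1, 108] for k=0..6.
π_108 has 7 disjoint cycles with lengths [46, 46, 46, 46, 46, 46, 1] on {0,…,276}.
7 cycles on 277: each ℓ→(−1)^(ℓ−1), product (−1)^270 = +1.
Zolotarev: (108|277) = +1, matching the cycle-count sign.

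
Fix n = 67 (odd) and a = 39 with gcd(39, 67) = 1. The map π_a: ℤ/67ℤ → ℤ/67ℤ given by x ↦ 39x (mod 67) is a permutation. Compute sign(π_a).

Orbit of 37 under x↦39x: [37, 36, 64, 17, 60, 62, 6]… (length divides ord_67(39)).
Cycle lengths of π_39 on ℤ/67ℤ: [33, 33, 1]; 3 cycles in total.
n − c = 67 − 3 = 64; sign = (−1)^64 = +1.
Zolotarev: (39|67) = +1, matching the cycle-count sign.

+1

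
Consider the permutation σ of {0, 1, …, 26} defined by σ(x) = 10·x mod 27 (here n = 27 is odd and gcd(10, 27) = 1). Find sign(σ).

Orbit of 19 under x↦10x: [19, 1, 10]… (length divides ord_27(10)).
Cycle lengths of π_10 on ℤ/27ℤ: [3, 3, 3, 3, 3, 3, 1, 1, 1, 1, 1, 1, 1, 1, 1]; 15 cycles in total.
n − c = 27 − 15 = 12; sign = (−1)^12 = +1.
The Jacobi symbol (10|27) = +1 (Zolotarev) agrees.

+1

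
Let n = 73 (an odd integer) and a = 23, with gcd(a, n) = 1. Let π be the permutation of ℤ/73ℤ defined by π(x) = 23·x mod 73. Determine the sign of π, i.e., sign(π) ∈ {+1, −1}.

Trace 23: π^k(23) = [23, 18, 49, 32, 6, 65, 35] for k=0..6.
3 cycles of lengths [36, 36, 1].
n − c = 73 − 3 = 70; sign = (−1)^70 = +1.

+1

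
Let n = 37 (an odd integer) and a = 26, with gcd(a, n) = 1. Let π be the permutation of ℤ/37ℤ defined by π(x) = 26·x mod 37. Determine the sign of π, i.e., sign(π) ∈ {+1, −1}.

+1

Orbit of 1 under x↦26x: [1, 26, 10]… (length divides ord_37(26)).
Cycle lengths of π_26 on ℤ/37ℤ: [3, 3, 3, 3, 3, 3, 3, 3, 3, 3, 3, 3, 1]; 13 cycles in total.
13 cycles on 37: each ℓ→(−1)^(ℓ−1), product (−1)^24 = +1.
The Jacobi symbol (26|37) = +1 (Zolotarev) agrees.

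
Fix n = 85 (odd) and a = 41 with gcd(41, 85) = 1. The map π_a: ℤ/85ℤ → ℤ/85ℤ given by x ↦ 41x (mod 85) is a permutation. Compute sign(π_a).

-1

Orbit of 11 under x↦41x: [11, 26, 46, 16, 61, 36, 31]… (length divides ord_85(41)).
Cycle type of π: 16×5 + 1×5; total 10 cycles.
10 cycles on 85: each ℓ→(−1)^(ℓ−1), product (−1)^75 = -1.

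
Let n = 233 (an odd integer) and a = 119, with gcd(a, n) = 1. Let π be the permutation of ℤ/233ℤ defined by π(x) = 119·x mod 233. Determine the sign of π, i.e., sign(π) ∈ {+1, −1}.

Trace 207: π^k(207) = [207, 168, 187, 118, 62, 155, 38] for k=0..6.
π_119 has 2 disjoint cycles with lengths [232, 1] on {0,…,232}.
n − c = 233 − 2 = 231; sign = (−1)^231 = -1.
Check: (119/233) = -1 by Zolotarev.

-1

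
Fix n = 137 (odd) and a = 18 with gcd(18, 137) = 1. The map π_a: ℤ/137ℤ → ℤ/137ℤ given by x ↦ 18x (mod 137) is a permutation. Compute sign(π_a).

Start at x=77: 77 → 16 → 14 → 115 → 15 → 133 → 65 → … (one orbit).
Cycle type of π: 34×4 + 1; total 5 cycles.
5 cycles on 137: each ℓ→(−1)^(ℓ−1), product (−1)^132 = +1.

+1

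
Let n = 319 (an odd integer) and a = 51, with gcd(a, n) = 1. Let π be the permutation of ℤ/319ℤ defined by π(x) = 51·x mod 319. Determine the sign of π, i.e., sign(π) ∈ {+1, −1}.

-1

Orbit of 208 under x↦51x: [208, 81, 303, 141, 173, 210, 183]… (length divides ord_319(51)).
π_51 has 8 disjoint cycles with lengths [70, 70, 70, 70, 14, 14, 10, 1] on {0,…,318}.
sign(π) = (−1)^{n − #cycles} = (−1)^{319−8} = (−1)^311 = -1.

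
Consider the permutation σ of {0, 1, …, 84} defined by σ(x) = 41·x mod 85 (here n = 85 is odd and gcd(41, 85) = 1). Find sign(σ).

Start at x=56: 56 → 1 → 41 → 66 → 71 → 21 → 11 → … (one orbit).
Cycle type of π: 16×5 + 1×5; total 10 cycles.
n − c = 85 − 10 = 75; sign = (−1)^75 = -1.
Zolotarev: (41|85) = -1, matching the cycle-count sign.

-1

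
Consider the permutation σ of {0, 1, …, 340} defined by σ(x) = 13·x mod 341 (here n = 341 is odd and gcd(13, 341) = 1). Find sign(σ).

Orbit of 105 under x↦13x: [105, 1, 13, 169, 151, 258, 285]… (length divides ord_341(13)).
13 cycles of lengths [30, 30, 30, 30, 30, 30, 30, 30, 30, 30, 30, 10, 1].
341 − 13 = 328 transpositions; sign(π) = (−1)^328 = +1.
(13|341)_J = +1 (Zolotarev's lemma cross-check).

+1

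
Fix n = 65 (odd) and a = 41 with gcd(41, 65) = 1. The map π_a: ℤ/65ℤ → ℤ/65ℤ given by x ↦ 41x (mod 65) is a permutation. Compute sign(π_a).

-1

Start at x=16: 16 → 6 → 51 → 11 → 61 → 31 → 36 → … (one orbit).
Cycle type of π: 12×5 + 1×5; total 10 cycles.
n − c = 65 − 10 = 55; sign = (−1)^55 = -1.
Via Zolotarev, sign(π_{41}) = (41|65) = -1.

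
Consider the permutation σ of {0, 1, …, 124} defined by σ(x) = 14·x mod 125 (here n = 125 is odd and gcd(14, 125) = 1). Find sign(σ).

Orbit of 21 under x↦14x: [21, 44, 116, 124, 111, 54, 6]… (length divides ord_125(14)).
Decompose π into cycles: lengths [50, 50, 10, 10, 2, 2, 1] (7 cycles, including the fixed point 0).
Σ(ℓ_i−1) = 125−7 = 118; sign = (−1)^118 = +1.
(14|125)_J = +1 (Zolotarev's lemma cross-check).

+1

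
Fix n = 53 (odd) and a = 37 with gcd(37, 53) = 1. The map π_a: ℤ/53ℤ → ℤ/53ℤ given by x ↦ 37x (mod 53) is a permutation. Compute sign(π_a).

+1

Start at x=16: 16 → 9 → 15 → 25 → 24 → 40 → 49 → … (one orbit).
Cycle type of π: 26×2 + 1; total 3 cycles.
Σ(ℓ_i−1) = 53−3 = 50; sign = (−1)^50 = +1.
(37|53)_J = +1 (Zolotarev's lemma cross-check).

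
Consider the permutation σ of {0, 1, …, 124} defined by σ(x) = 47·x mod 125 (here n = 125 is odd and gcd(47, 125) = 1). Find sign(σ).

Trace 7: π^k(7) = [7, 79, 88, 11, 17, 49, 53] for k=0..6.
Cycle type of π: 100 + 20 + 4 + 1; total 4 cycles.
Σ(ℓ_i−1) = 125−4 = 121; sign = (−1)^121 = -1.
Check: (47/125) = -1 by Zolotarev.

-1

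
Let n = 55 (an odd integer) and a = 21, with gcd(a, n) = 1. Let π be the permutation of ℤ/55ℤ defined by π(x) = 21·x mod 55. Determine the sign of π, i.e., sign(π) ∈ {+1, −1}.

-1

Orbit of 21 under x↦21x: [21, 1]… (length divides ord_55(21)).
30 cycles of lengths [2, 2, 2, 2, 2, 2, 2, 2, 2, 2, 2, 2, 2, 2, 2, 2, 2, 2, 2, 2, 2, 2, 2, 2, 2, 1, 1, 1, 1, 1].
With 30 cycles on 55 points, sign = (−1)^{55−30} = -1.
Check: (21/55) = -1 by Zolotarev.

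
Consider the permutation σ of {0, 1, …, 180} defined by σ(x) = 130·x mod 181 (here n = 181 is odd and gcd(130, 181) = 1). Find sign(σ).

-1

Orbit of 133 under x↦130x: [133, 95, 42, 30, 99, 19, 117]… (length divides ord_181(130)).
Cycle type of π: 60×3 + 1; total 4 cycles.
With 4 cycles on 181 points, sign = (−1)^{181−4} = -1.
Via Zolotarev, sign(π_{130}) = (130|181) = -1.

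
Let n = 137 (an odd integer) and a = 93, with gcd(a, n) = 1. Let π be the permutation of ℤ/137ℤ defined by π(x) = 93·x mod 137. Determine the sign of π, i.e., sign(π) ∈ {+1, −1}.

+1

Orbit of 100 under x↦93x: [100, 121, 19, 123, 68, 22, 128]… (length divides ord_137(93)).
Cycle lengths of π_93 on ℤ/137ℤ: [68, 68, 1]; 3 cycles in total.
3 cycles on 137: each ℓ→(−1)^(ℓ−1), product (−1)^134 = +1.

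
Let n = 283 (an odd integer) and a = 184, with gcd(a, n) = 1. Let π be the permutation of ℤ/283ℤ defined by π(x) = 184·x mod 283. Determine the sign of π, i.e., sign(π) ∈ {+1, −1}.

Start at x=237: 237 → 26 → 256 → 126 → 261 → 197 → 24 → … (one orbit).
Cycle type of π: 282 + 1; total 2 cycles.
2 cycles on 283: each ℓ→(−1)^(ℓ−1), product (−1)^281 = -1.
Via Zolotarev, sign(π_{184}) = (184|283) = -1.

-1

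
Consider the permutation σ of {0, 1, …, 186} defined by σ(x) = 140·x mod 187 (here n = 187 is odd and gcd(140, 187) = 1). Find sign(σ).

-1

Start at x=137: 137 → 106 → 67 → 30 → 86 → 72 → 169 → … (one orbit).
Cycle lengths of π_140 on ℤ/187ℤ: [20, 20, 20, 20, 20, 20, 20, 20, 10, 4, 4, 4, 4, 1]; 14 cycles in total.
n − c = 187 − 14 = 173; sign = (−1)^173 = -1.
The Jacobi symbol (140|187) = -1 (Zolotarev) agrees.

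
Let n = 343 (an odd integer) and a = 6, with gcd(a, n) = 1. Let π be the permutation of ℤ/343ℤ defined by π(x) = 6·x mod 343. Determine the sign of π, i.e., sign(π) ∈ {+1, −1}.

-1

Trace 223: π^k(223) = [223, 309, 139, 148, 202, 183, 69] for k=0..6.
Cycle type of π: 98×3 + 14×3 + 2×3 + 1; total 10 cycles.
With 10 cycles on 343 points, sign = (−1)^{343−10} = -1.
Via Zolotarev, sign(π_{6}) = (6|343) = -1.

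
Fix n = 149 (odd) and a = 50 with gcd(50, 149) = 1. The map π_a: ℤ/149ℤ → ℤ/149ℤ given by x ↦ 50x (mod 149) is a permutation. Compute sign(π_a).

Trace 107: π^k(107) = [107, 135, 45, 15, 5, 101, 133] for k=0..6.
Cycle type of π: 148 + 1; total 2 cycles.
With 2 cycles on 149 points, sign = (−1)^{149−2} = -1.

-1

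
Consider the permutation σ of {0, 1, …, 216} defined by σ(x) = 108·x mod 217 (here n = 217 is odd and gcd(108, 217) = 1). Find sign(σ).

+1

Start at x=153: 153 → 32 → 201 → 8 → 213 → 2 → 216 → … (one orbit).
11 cycles of lengths [30, 30, 30, 30, 30, 30, 10, 10, 10, 6, 1].
sign(π) = (−1)^{n − #cycles} = (−1)^{217−11} = (−1)^206 = +1.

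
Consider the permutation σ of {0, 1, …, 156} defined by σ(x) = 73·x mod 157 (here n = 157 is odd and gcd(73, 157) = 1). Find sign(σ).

Orbit of 101 under x↦73x: [101, 151, 33, 54, 17, 142, 4]… (length divides ord_157(73)).
π_73 has 2 disjoint cycles with lengths [156, 1] on {0,…,156}.
2 cycles on 157: each ℓ→(−1)^(ℓ−1), product (−1)^155 = -1.
Zolotarev: (73|157) = -1, matching the cycle-count sign.

-1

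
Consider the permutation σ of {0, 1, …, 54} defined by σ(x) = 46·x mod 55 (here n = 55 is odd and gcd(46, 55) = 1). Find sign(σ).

-1

Start at x=26: 26 → 41 → 16 → 21 → 31 → 51 → 36 → … (one orbit).
π_46 has 10 disjoint cycles with lengths [10, 10, 10, 10, 10, 1, 1, 1, 1, 1] on {0,…,54}.
Σ(ℓ_i−1) = 55−10 = 45; sign = (−1)^45 = -1.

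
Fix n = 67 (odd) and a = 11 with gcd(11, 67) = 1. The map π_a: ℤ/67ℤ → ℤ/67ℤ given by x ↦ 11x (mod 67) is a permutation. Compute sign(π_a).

Start at x=9: 9 → 32 → 17 → 53 → 47 → 48 → 59 → … (one orbit).
Decompose π into cycles: lengths [66, 1] (2 cycles, including the fixed point 0).
sign(π) = (−1)^{n − #cycles} = (−1)^{67−2} = (−1)^65 = -1.
(11|67)_J = -1 (Zolotarev's lemma cross-check).

-1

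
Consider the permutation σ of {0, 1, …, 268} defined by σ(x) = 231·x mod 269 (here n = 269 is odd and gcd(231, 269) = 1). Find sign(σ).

+1

Start at x=23: 23 → 202 → 125 → 92 → 1 → 231 → 99 → … (one orbit).
Decompose π into cycles: lengths [134, 134, 1] (3 cycles, including the fixed point 0).
269 − 3 = 266 transpositions; sign(π) = (−1)^266 = +1.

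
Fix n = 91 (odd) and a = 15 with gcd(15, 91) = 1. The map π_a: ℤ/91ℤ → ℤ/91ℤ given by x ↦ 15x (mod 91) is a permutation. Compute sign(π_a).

Start at x=85: 85 → 1 → 15 → 43 → 8 → 29 → 71 → … (one orbit).
Cycle type of π: 12×7 + 1×7; total 14 cycles.
With 14 cycles on 91 points, sign = (−1)^{91−14} = -1.
Zolotarev: (15|91) = -1, matching the cycle-count sign.

-1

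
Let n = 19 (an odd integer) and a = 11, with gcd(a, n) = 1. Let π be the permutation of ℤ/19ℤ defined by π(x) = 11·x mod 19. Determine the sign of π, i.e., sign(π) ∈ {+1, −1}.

+1

Orbit of 1 under x↦11x: [1, 11, 7]… (length divides ord_19(11)).
7 cycles of lengths [3, 3, 3, 3, 3, 3, 1].
19 − 7 = 12 transpositions; sign(π) = (−1)^12 = +1.
Zolotarev: (11|19) = +1, matching the cycle-count sign.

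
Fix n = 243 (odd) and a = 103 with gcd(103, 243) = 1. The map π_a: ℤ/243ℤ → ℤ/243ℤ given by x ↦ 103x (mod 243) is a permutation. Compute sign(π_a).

+1

Trace 73: π^k(73) = [73, 229, 16, 190, 130, 25, 145] for k=0..6.
π_103 has 11 disjoint cycles with lengths [81, 81, 27, 27, 9, 9, 3, 3, 1, 1, 1] on {0,…,242}.
With 11 cycles on 243 points, sign = (−1)^{243−11} = +1.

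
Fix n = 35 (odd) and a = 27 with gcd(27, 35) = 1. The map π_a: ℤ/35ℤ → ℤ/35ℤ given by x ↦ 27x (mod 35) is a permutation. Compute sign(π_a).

+1

Start at x=1: 1 → 27 → 29 → 13 → 1 (one orbit).
Cycle type of π: 4×7 + 2×3 + 1; total 11 cycles.
11 cycles on 35: each ℓ→(−1)^(ℓ−1), product (−1)^24 = +1.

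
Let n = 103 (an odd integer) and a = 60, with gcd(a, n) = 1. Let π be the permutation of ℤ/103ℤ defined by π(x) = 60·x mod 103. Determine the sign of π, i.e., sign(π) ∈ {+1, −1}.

Orbit of 2 under x↦60x: [2, 17, 93, 18, 50, 13, 59]… (length divides ord_103(60)).
Cycle type of π: 51×2 + 1; total 3 cycles.
n − c = 103 − 3 = 100; sign = (−1)^100 = +1.

+1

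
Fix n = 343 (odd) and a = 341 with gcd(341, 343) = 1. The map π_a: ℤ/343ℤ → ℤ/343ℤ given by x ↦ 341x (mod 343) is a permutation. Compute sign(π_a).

-1

Trace 55: π^k(55) = [55, 233, 220, 246, 194, 298, 90] for k=0..6.
π_341 has 4 disjoint cycles with lengths [294, 42, 6, 1] on {0,…,342}.
Σ(ℓ_i−1) = 343−4 = 339; sign = (−1)^339 = -1.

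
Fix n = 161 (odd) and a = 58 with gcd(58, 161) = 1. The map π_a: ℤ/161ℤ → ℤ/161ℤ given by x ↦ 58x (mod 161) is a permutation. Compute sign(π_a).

Orbit of 9 under x↦58x: [9, 39, 8, 142, 25, 1, 58]… (length divides ord_161(58)).
Decompose π into cycles: lengths [33, 33, 33, 33, 11, 11, 3, 3, 1] (9 cycles, including the fixed point 0).
sign(π) = (−1)^{n − #cycles} = (−1)^{161−9} = (−1)^152 = +1.
(58|161)_J = +1 (Zolotarev's lemma cross-check).

+1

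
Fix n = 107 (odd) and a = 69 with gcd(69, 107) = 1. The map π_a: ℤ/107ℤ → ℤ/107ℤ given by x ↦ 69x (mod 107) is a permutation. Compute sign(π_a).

+1

Orbit of 99 under x↦69x: [99, 90, 4, 62, 105, 76, 1]… (length divides ord_107(69)).
π_69 has 3 disjoint cycles with lengths [53, 53, 1] on {0,…,106}.
107 − 3 = 104 transpositions; sign(π) = (−1)^104 = +1.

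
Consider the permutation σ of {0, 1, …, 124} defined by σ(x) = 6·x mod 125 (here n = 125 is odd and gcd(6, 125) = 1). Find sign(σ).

Orbit of 26 under x↦6x: [26, 31, 61, 116, 71, 51, 56]… (length divides ord_125(6)).
Cycle type of π: 25×4 + 5×4 + 1×5; total 13 cycles.
sign(π) = (−1)^{n − #cycles} = (−1)^{125−13} = (−1)^112 = +1.
(6|125)_J = +1 (Zolotarev's lemma cross-check).

+1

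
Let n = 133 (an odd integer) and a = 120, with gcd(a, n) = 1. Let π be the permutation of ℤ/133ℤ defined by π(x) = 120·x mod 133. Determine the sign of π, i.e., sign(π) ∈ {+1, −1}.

Orbit of 120 under x↦120x: [120, 36, 64, 99, 43, 106, 85]… (length divides ord_133(120)).
Cycle type of π: 9×14 + 1×7; total 21 cycles.
sign(π) = (−1)^{n − #cycles} = (−1)^{133−21} = (−1)^112 = +1.
The Jacobi symbol (120|133) = +1 (Zolotarev) agrees.

+1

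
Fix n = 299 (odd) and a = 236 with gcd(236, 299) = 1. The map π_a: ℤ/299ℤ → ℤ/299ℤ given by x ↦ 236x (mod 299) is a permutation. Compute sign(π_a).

-1

Orbit of 124 under x↦236x: [124, 261, 2, 173, 164, 133, 292]… (length divides ord_299(236)).
π_236 has 6 disjoint cycles with lengths [132, 132, 12, 11, 11, 1] on {0,…,298}.
6 cycles on 299: each ℓ→(−1)^(ℓ−1), product (−1)^293 = -1.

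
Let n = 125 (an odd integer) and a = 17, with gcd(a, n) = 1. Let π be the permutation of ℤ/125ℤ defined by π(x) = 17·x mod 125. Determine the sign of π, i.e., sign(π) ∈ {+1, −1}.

Start at x=97: 97 → 24 → 33 → 61 → 37 → 4 → 68 → … (one orbit).
Cycle type of π: 100 + 20 + 4 + 1; total 4 cycles.
With 4 cycles on 125 points, sign = (−1)^{125−4} = -1.
(17|125)_J = -1 (Zolotarev's lemma cross-check).

-1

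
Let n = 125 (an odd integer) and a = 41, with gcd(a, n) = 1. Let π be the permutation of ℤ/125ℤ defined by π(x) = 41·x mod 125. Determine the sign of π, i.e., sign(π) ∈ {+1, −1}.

Orbit of 46 under x↦41x: [46, 11, 76, 116, 6, 121, 86]… (length divides ord_125(41)).
π_41 has 13 disjoint cycles with lengths [25, 25, 25, 25, 5, 5, 5, 5, 1, 1, 1, 1, 1] on {0,…,124}.
13 cycles on 125: each ℓ→(−1)^(ℓ−1), product (−1)^112 = +1.

+1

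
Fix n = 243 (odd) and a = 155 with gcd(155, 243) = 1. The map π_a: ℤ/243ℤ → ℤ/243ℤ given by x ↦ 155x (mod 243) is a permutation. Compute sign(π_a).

Start at x=7: 7 → 113 → 19 → 29 → 121 → 44 → 16 → … (one orbit).
The orbit structure of x ↦ 155x mod 243: 6 orbits of sizes [162, 54, 18, 6, 2, 1].
With 6 cycles on 243 points, sign = (−1)^{243−6} = -1.
The Jacobi symbol (155|243) = -1 (Zolotarev) agrees.

-1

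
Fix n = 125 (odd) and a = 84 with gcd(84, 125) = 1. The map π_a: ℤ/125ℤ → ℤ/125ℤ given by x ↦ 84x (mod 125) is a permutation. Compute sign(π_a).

+1

Orbit of 16 under x↦84x: [16, 94, 21, 14, 51, 34, 106]… (length divides ord_125(84)).
The orbit structure of x ↦ 84x mod 125: 7 orbits of sizes [50, 50, 10, 10, 2, 2, 1].
sign(π) = (−1)^{n − #cycles} = (−1)^{125−7} = (−1)^118 = +1.
(84|125)_J = +1 (Zolotarev's lemma cross-check).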